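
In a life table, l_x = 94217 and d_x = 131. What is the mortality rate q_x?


q_x = d_x / l_x
= 131 / 94217
= 0.0014


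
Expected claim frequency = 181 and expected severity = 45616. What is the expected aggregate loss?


E[S] = E[N] * E[X]
= 181 * 45616
= 8.2565e+06


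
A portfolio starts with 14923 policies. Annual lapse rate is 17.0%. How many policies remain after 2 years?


remaining = initial * (1 - lapse)^years
= 14923 * (1 - 0.17)^2
= 14923 * 0.6889
= 10280.4547


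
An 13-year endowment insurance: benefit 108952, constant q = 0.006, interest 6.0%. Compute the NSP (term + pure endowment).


Term component = 5610.458
Pure endowment = 13_p_x * v^13 * benefit = 0.924747 * 0.468839 * 108952 = 47236.9617
NSP = 52847.4197


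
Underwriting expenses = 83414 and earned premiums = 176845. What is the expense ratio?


Expense ratio = expenses / premiums
= 83414 / 176845
= 0.4717


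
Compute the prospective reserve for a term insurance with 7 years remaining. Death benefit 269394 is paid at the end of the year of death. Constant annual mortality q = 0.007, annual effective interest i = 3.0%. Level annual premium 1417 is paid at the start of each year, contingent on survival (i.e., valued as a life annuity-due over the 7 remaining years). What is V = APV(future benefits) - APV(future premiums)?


v = 1/(1+i) = 0.970874
APV(future benefits) per unit = sum_{k=0}^{6} k_p_x * q * v^(k+1) = 0.042742
APV(future benefits) = 269394 * 0.042742 = 11514.489
Life annuity-due factor ä_{x:7} = sum_{k=0}^{6} k_p_x * v^k = 6.289208
APV(future premiums) = 1417 * 6.289208 = 8911.8073
V = 11514.489 - 8911.8073
= 2602.6817


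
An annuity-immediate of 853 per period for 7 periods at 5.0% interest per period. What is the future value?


FV = PMT * ((1+i)^n - 1) / i
= 853 * ((1.05)^7 - 1) / 0.05
= 853 * (1.4071 - 1) / 0.05
= 6945.1332


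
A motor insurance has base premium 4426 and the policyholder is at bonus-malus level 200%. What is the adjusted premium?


adjusted = base * BM_level / 100
= 4426 * 200 / 100
= 4426 * 2.0
= 8852.0


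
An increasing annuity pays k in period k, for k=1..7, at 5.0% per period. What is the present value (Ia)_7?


(Ia)_n = sum_{k=1}^{n} k * v^k, v = 1/(1+i)
v = 0.952381
Sum computed term by term:
(Ia)_7 = 22.0185


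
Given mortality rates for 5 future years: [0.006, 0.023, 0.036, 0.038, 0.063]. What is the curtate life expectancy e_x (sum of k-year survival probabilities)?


e_x = sum_{k=1}^{n} k_p_x
k_p_x values:
  1_p_x = 0.994
  2_p_x = 0.971138
  3_p_x = 0.936177
  4_p_x = 0.900602
  5_p_x = 0.843864
e_x = 4.6458


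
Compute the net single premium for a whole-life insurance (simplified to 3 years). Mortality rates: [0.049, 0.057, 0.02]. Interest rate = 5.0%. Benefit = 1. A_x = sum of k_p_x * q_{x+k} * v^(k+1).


v = 0.952381
Year 0: k_p_x=1.0, q=0.049, term=0.046667
Year 1: k_p_x=0.951, q=0.057, term=0.049167
Year 2: k_p_x=0.896793, q=0.02, term=0.015494
A_x = 0.1113


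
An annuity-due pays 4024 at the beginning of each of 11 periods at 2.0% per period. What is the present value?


PV_due = PMT * (1-(1+i)^(-n))/i * (1+i)
PV_immediate = 39382.2765
PV_due = 39382.2765 * 1.02
= 40169.9221


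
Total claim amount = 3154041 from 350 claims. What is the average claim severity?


severity = total / number
= 3154041 / 350
= 9011.5457


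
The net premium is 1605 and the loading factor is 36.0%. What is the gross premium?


Gross = net * (1 + loading)
= 1605 * (1 + 0.36)
= 1605 * 1.36
= 2182.8


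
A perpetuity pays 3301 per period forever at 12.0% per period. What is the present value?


PV = PMT / i
= 3301 / 0.12
= 27508.3333


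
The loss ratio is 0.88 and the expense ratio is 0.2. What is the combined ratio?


Combined ratio = loss ratio + expense ratio
= 0.88 + 0.2
= 1.08


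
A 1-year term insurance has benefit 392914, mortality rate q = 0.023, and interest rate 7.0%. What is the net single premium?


NSP = benefit * q * v
v = 1/(1+i) = 0.934579
NSP = 392914 * 0.023 * 0.934579
= 8445.815


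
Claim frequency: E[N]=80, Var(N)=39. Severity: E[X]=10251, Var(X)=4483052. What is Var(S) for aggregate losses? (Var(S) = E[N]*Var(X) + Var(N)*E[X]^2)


Var(S) = E[N]*Var(X) + Var(N)*E[X]^2
= 80*4483052 + 39*10251^2
= 358644160 + 4098237039
= 4.4569e+09


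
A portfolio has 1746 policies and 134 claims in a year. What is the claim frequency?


frequency = claims / policies
= 134 / 1746
= 0.0767


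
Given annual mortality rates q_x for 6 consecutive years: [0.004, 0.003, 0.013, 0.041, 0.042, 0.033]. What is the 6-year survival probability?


p_k = 1 - q_k for each year
Survival = product of (1 - q_k)
= 0.996 * 0.997 * 0.987 * 0.959 * 0.958 * 0.967
= 0.8707


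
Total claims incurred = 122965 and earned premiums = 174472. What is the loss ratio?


Loss ratio = claims / premiums
= 122965 / 174472
= 0.7048


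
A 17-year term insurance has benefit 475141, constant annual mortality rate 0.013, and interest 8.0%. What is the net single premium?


NSP = benefit * sum_{k=0}^{n-1} k_p_x * q * v^(k+1)
With constant q=0.013, v=0.925926
Sum = 0.10954
NSP = 475141 * 0.10954
= 52047.0994


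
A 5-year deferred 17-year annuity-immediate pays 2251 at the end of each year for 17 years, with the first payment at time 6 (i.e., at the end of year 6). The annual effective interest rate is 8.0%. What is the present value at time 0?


PV at time 5 of the 17-year annuity-immediate:
a_n = 2251 * (1-(1+0.08)^(-17))/0.08 = 20532.8074
Discount back 5 years to time 0:
PV = 20532.8074 * (1+0.08)^(-5)
= 20532.8074 * 0.680583
= 13974.2837


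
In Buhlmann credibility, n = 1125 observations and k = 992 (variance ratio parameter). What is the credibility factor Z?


Z = n / (n + k)
= 1125 / (1125 + 992)
= 1125 / 2117
= 0.5314


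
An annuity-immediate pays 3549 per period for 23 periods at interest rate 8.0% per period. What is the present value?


PV = PMT * (1 - (1+i)^(-n)) / i
= 3549 * (1 - (1+0.08)^(-23)) / 0.08
= 3549 * (1 - 0.170315) / 0.08
= 3549 * 10.371059
= 36806.8882


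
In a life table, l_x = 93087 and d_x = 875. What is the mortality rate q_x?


q_x = d_x / l_x
= 875 / 93087
= 0.0094


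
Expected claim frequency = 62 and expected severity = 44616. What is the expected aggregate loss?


E[S] = E[N] * E[X]
= 62 * 44616
= 2.7662e+06


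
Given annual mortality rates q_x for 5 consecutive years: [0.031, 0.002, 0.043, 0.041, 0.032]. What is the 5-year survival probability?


p_k = 1 - q_k for each year
Survival = product of (1 - q_k)
= 0.969 * 0.998 * 0.957 * 0.959 * 0.968
= 0.8591


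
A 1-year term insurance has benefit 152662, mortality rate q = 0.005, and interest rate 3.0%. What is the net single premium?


NSP = benefit * q * v
v = 1/(1+i) = 0.970874
NSP = 152662 * 0.005 * 0.970874
= 741.0777


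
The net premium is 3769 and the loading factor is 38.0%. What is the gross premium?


Gross = net * (1 + loading)
= 3769 * (1 + 0.38)
= 3769 * 1.38
= 5201.22


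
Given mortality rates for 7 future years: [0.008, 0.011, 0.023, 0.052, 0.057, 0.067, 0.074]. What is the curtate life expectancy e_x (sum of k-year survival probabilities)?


e_x = sum_{k=1}^{n} k_p_x
k_p_x values:
  1_p_x = 0.992
  2_p_x = 0.981088
  3_p_x = 0.958523
  4_p_x = 0.90868
  5_p_x = 0.856885
  6_p_x = 0.799474
  7_p_x = 0.740313
e_x = 6.237


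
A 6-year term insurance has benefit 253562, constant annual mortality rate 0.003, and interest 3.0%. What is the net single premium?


NSP = benefit * sum_{k=0}^{n-1} k_p_x * q * v^(k+1)
With constant q=0.003, v=0.970874
Sum = 0.016134
NSP = 253562 * 0.016134
= 4091.0581


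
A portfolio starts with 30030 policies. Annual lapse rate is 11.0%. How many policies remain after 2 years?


remaining = initial * (1 - lapse)^years
= 30030 * (1 - 0.11)^2
= 30030 * 0.7921
= 23786.763


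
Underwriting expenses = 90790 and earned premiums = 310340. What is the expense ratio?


Expense ratio = expenses / premiums
= 90790 / 310340
= 0.2926


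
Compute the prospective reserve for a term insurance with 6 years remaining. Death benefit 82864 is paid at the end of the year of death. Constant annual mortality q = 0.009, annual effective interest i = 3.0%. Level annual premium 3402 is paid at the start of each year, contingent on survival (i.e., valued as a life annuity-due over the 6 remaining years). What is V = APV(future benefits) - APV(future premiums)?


v = 1/(1+i) = 0.970874
APV(future benefits) per unit = sum_{k=0}^{5} k_p_x * q * v^(k+1) = 0.047708
APV(future benefits) = 82864 * 0.047708 = 3953.2721
Life annuity-due factor ä_{x:6} = sum_{k=0}^{5} k_p_x * v^k = 5.459911
APV(future premiums) = 3402 * 5.459911 = 18574.6158
V = 3953.2721 - 18574.6158
= -14621.3437


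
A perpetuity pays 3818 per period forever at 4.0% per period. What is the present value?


PV = PMT / i
= 3818 / 0.04
= 95450.0


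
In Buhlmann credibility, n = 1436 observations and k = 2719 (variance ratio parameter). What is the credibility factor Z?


Z = n / (n + k)
= 1436 / (1436 + 2719)
= 1436 / 4155
= 0.3456


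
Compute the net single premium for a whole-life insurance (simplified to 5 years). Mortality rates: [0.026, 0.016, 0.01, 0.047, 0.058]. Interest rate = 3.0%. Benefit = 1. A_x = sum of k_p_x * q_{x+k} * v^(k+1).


v = 0.970874
Year 0: k_p_x=1.0, q=0.026, term=0.025243
Year 1: k_p_x=0.974, q=0.016, term=0.014689
Year 2: k_p_x=0.958416, q=0.01, term=0.008771
Year 3: k_p_x=0.948832, q=0.047, term=0.039622
Year 4: k_p_x=0.904237, q=0.058, term=0.04524
A_x = 0.1336


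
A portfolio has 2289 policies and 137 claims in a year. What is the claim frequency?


frequency = claims / policies
= 137 / 2289
= 0.0599


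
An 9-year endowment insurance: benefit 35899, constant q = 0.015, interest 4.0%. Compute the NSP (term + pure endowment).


Term component = 3786.6881
Pure endowment = 9_p_x * v^9 * benefit = 0.872823 * 0.702587 * 35899 = 22014.477
NSP = 25801.1651


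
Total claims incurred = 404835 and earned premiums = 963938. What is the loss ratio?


Loss ratio = claims / premiums
= 404835 / 963938
= 0.42


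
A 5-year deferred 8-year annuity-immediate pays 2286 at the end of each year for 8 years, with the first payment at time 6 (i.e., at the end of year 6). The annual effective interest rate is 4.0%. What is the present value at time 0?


PV at time 5 of the 8-year annuity-immediate:
a_n = 2286 * (1-(1+0.04)^(-8))/0.04 = 15391.0548
Discount back 5 years to time 0:
PV = 15391.0548 * (1+0.04)^(-5)
= 15391.0548 * 0.821927
= 12650.3251


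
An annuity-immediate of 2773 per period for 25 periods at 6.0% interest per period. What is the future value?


FV = PMT * ((1+i)^n - 1) / i
= 2773 * ((1.06)^25 - 1) / 0.06
= 2773 * (4.291871 - 1) / 0.06
= 152139.2918


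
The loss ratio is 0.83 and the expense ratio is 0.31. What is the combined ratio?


Combined ratio = loss ratio + expense ratio
= 0.83 + 0.31
= 1.14


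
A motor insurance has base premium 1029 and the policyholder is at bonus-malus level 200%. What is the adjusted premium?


adjusted = base * BM_level / 100
= 1029 * 200 / 100
= 1029 * 2.0
= 2058.0


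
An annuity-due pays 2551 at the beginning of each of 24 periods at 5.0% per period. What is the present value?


PV_due = PMT * (1-(1+i)^(-n))/i * (1+i)
PV_immediate = 35200.3352
PV_due = 35200.3352 * 1.05
= 36960.352


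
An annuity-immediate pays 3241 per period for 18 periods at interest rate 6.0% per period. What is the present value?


PV = PMT * (1 - (1+i)^(-n)) / i
= 3241 * (1 - (1+0.06)^(-18)) / 0.06
= 3241 * (1 - 0.350344) / 0.06
= 3241 * 10.827603
= 35092.2629


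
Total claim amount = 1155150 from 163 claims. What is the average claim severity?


severity = total / number
= 1155150 / 163
= 7086.8098


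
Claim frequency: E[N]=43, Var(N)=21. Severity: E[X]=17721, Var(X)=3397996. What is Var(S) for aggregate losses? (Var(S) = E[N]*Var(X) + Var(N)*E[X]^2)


Var(S) = E[N]*Var(X) + Var(N)*E[X]^2
= 43*3397996 + 21*17721^2
= 146113828 + 6594710661
= 6.7408e+09


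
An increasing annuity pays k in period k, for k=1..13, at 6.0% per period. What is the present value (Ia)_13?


(Ia)_n = sum_{k=1}^{n} k * v^k, v = 1/(1+i)
v = 0.943396
Sum computed term by term:
(Ia)_13 = 54.8156


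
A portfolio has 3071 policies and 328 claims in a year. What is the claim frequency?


frequency = claims / policies
= 328 / 3071
= 0.1068


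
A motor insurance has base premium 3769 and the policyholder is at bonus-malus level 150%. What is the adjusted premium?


adjusted = base * BM_level / 100
= 3769 * 150 / 100
= 3769 * 1.5
= 5653.5


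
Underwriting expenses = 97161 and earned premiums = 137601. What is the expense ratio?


Expense ratio = expenses / premiums
= 97161 / 137601
= 0.7061


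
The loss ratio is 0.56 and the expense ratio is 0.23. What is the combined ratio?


Combined ratio = loss ratio + expense ratio
= 0.56 + 0.23
= 0.79


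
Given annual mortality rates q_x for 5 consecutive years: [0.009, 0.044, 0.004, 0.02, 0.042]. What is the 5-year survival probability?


p_k = 1 - q_k for each year
Survival = product of (1 - q_k)
= 0.991 * 0.956 * 0.996 * 0.98 * 0.958
= 0.8859


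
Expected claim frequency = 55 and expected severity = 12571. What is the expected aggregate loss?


E[S] = E[N] * E[X]
= 55 * 12571
= 691405


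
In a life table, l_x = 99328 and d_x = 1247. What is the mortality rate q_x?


q_x = d_x / l_x
= 1247 / 99328
= 0.0126


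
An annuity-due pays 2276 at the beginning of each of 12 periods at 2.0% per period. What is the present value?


PV_due = PMT * (1-(1+i)^(-n))/i * (1+i)
PV_immediate = 24069.4766
PV_due = 24069.4766 * 1.02
= 24550.8662


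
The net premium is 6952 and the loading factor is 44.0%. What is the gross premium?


Gross = net * (1 + loading)
= 6952 * (1 + 0.44)
= 6952 * 1.44
= 10010.88


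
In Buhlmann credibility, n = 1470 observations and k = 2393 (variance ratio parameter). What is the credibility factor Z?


Z = n / (n + k)
= 1470 / (1470 + 2393)
= 1470 / 3863
= 0.3805


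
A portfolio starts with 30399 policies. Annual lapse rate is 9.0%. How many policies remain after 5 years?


remaining = initial * (1 - lapse)^years
= 30399 * (1 - 0.09)^5
= 30399 * 0.624032
= 18969.9532


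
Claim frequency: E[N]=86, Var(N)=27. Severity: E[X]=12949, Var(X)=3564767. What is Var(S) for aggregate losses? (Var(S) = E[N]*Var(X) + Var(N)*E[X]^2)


Var(S) = E[N]*Var(X) + Var(N)*E[X]^2
= 86*3564767 + 27*12949^2
= 306569962 + 4527268227
= 4.8338e+09


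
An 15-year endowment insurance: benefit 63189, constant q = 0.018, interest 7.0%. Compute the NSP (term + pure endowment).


Term component = 9357.6625
Pure endowment = 15_p_x * v^15 * benefit = 0.761504 * 0.362446 * 63189 = 17440.4278
NSP = 26798.0903


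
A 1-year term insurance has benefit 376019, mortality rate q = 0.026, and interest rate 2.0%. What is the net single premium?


NSP = benefit * q * v
v = 1/(1+i) = 0.980392
NSP = 376019 * 0.026 * 0.980392
= 9584.798


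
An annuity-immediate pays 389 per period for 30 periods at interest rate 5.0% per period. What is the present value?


PV = PMT * (1 - (1+i)^(-n)) / i
= 389 * (1 - (1+0.05)^(-30)) / 0.05
= 389 * (1 - 0.231377) / 0.05
= 389 * 15.372451
= 5979.8834


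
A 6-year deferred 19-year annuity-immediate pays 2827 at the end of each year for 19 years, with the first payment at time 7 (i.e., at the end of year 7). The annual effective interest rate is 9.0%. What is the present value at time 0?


PV at time 6 of the 19-year annuity-immediate:
a_n = 2827 * (1-(1+0.09)^(-19))/0.09 = 25301.9745
Discount back 6 years to time 0:
PV = 25301.9745 * (1+0.09)^(-6)
= 25301.9745 * 0.596267
= 15086.7407


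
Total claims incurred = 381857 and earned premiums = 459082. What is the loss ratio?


Loss ratio = claims / premiums
= 381857 / 459082
= 0.8318


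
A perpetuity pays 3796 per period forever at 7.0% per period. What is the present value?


PV = PMT / i
= 3796 / 0.07
= 54228.5714


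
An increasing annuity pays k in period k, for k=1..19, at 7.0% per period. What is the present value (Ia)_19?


(Ia)_n = sum_{k=1}^{n} k * v^k, v = 1/(1+i)
v = 0.934579
Sum computed term by term:
(Ia)_19 = 82.9347


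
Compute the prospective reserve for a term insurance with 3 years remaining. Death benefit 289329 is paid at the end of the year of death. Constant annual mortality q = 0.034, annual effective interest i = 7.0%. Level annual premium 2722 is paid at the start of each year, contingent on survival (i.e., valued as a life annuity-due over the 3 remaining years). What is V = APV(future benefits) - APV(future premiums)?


v = 1/(1+i) = 0.934579
APV(future benefits) per unit = sum_{k=0}^{2} k_p_x * q * v^(k+1) = 0.086362
APV(future benefits) = 289329 * 0.086362 = 24986.9887
Life annuity-due factor ä_{x:3} = sum_{k=0}^{2} k_p_x * v^k = 2.717858
APV(future premiums) = 2722 * 2.717858 = 7398.0104
V = 24986.9887 - 7398.0104
= 17588.9783


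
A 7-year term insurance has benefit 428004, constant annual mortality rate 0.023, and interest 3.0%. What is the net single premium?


NSP = benefit * sum_{k=0}^{n-1} k_p_x * q * v^(k+1)
With constant q=0.023, v=0.970874
Sum = 0.134147
NSP = 428004 * 0.134147
= 57415.5709


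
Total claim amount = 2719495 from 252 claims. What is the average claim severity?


severity = total / number
= 2719495 / 252
= 10791.6468


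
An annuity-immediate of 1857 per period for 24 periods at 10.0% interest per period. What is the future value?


FV = PMT * ((1+i)^n - 1) / i
= 1857 * ((1.1)^24 - 1) / 0.1
= 1857 * (9.849733 - 1) / 0.1
= 164339.5358


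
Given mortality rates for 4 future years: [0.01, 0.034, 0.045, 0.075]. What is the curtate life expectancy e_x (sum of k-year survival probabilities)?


e_x = sum_{k=1}^{n} k_p_x
k_p_x values:
  1_p_x = 0.99
  2_p_x = 0.95634
  3_p_x = 0.913305
  4_p_x = 0.844807
e_x = 3.7045


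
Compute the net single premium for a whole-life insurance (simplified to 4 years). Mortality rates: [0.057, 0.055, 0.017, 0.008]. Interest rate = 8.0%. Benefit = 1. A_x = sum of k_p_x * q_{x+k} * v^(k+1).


v = 0.925926
Year 0: k_p_x=1.0, q=0.057, term=0.052778
Year 1: k_p_x=0.943, q=0.055, term=0.044466
Year 2: k_p_x=0.891135, q=0.017, term=0.012026
Year 3: k_p_x=0.875986, q=0.008, term=0.005151
A_x = 0.1144


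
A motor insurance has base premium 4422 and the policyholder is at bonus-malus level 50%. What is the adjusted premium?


adjusted = base * BM_level / 100
= 4422 * 50 / 100
= 4422 * 0.5
= 2211.0


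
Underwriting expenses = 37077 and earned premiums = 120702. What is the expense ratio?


Expense ratio = expenses / premiums
= 37077 / 120702
= 0.3072


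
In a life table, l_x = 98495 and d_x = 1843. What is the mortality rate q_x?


q_x = d_x / l_x
= 1843 / 98495
= 0.0187


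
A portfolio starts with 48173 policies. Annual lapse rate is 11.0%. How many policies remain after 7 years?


remaining = initial * (1 - lapse)^years
= 48173 * (1 - 0.11)^7
= 48173 * 0.442313
= 21307.561


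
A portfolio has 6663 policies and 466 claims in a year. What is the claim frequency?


frequency = claims / policies
= 466 / 6663
= 0.0699


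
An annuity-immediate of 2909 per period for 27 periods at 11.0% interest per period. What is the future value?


FV = PMT * ((1+i)^n - 1) / i
= 2909 * ((1.11)^27 - 1) / 0.11
= 2909 * (16.73865 - 1) / 0.11
= 416215.7519


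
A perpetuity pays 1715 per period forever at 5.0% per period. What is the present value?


PV = PMT / i
= 1715 / 0.05
= 34300.0


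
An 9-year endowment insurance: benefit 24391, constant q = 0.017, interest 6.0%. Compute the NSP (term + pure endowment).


Term component = 2653.4287
Pure endowment = 9_p_x * v^9 * benefit = 0.857002 * 0.591898 * 24391 = 12372.529
NSP = 15025.9576


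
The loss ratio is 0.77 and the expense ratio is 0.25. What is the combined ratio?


Combined ratio = loss ratio + expense ratio
= 0.77 + 0.25
= 1.02


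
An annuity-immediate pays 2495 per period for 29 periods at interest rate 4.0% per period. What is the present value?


PV = PMT * (1 - (1+i)^(-n)) / i
= 2495 * (1 - (1+0.04)^(-29)) / 0.04
= 2495 * (1 - 0.320651) / 0.04
= 2495 * 16.983715
= 42374.368


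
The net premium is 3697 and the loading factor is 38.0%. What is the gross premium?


Gross = net * (1 + loading)
= 3697 * (1 + 0.38)
= 3697 * 1.38
= 5101.86


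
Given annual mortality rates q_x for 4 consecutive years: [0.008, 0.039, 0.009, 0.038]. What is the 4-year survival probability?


p_k = 1 - q_k for each year
Survival = product of (1 - q_k)
= 0.992 * 0.961 * 0.991 * 0.962
= 0.9088


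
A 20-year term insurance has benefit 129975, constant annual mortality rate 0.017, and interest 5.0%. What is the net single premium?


NSP = benefit * sum_{k=0}^{n-1} k_p_x * q * v^(k+1)
With constant q=0.017, v=0.952381
Sum = 0.185864
NSP = 129975 * 0.185864
= 24157.7212


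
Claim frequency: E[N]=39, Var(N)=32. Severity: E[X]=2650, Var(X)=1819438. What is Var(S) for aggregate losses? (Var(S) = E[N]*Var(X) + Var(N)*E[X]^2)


Var(S) = E[N]*Var(X) + Var(N)*E[X]^2
= 39*1819438 + 32*2650^2
= 70958082 + 224720000
= 2.9568e+08


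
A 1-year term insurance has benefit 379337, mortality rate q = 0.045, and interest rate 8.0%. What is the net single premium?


NSP = benefit * q * v
v = 1/(1+i) = 0.925926
NSP = 379337 * 0.045 * 0.925926
= 15805.7083


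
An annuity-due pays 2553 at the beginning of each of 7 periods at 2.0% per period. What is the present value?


PV_due = PMT * (1-(1+i)^(-n))/i * (1+i)
PV_immediate = 16522.9932
PV_due = 16522.9932 * 1.02
= 16853.4531


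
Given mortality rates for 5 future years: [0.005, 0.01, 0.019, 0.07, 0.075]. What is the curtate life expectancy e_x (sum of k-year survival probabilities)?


e_x = sum_{k=1}^{n} k_p_x
k_p_x values:
  1_p_x = 0.995
  2_p_x = 0.98505
  3_p_x = 0.966334
  4_p_x = 0.898691
  5_p_x = 0.831289
e_x = 4.6764


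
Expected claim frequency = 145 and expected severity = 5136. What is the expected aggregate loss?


E[S] = E[N] * E[X]
= 145 * 5136
= 744720


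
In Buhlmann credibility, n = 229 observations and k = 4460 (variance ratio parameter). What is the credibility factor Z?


Z = n / (n + k)
= 229 / (229 + 4460)
= 229 / 4689
= 0.0488


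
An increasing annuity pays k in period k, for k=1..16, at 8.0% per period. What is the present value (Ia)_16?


(Ia)_n = sum_{k=1}^{n} k * v^k, v = 1/(1+i)
v = 0.925926
Sum computed term by term:
(Ia)_16 = 61.1154


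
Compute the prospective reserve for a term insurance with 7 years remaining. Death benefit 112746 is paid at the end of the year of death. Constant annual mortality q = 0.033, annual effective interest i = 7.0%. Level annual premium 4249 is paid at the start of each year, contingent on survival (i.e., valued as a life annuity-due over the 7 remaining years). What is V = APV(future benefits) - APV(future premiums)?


v = 1/(1+i) = 0.934579
APV(future benefits) per unit = sum_{k=0}^{6} k_p_x * q * v^(k+1) = 0.162636
APV(future benefits) = 112746 * 0.162636 = 18336.5685
Life annuity-due factor ä_{x:7} = sum_{k=0}^{6} k_p_x * v^k = 5.273352
APV(future premiums) = 4249 * 5.273352 = 22406.4726
V = 18336.5685 - 22406.4726
= -4069.9041


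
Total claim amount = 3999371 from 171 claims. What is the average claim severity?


severity = total / number
= 3999371 / 171
= 23388.1345


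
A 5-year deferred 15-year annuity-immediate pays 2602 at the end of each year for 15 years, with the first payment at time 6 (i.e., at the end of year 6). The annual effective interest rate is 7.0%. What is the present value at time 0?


PV at time 5 of the 15-year annuity-immediate:
a_n = 2602 * (1-(1+0.07)^(-15))/0.07 = 23698.7922
Discount back 5 years to time 0:
PV = 23698.7922 * (1+0.07)^(-5)
= 23698.7922 * 0.712986
= 16896.9113


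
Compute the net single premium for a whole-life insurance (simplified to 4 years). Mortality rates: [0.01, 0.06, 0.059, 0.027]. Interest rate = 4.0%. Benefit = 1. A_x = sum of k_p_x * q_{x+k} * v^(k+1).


v = 0.961538
Year 0: k_p_x=1.0, q=0.01, term=0.009615
Year 1: k_p_x=0.99, q=0.06, term=0.054919
Year 2: k_p_x=0.9306, q=0.059, term=0.048811
Year 3: k_p_x=0.875695, q=0.027, term=0.020211
A_x = 0.1336


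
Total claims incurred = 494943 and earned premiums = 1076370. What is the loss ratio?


Loss ratio = claims / premiums
= 494943 / 1076370
= 0.4598


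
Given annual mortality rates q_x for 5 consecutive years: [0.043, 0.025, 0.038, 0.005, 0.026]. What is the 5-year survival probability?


p_k = 1 - q_k for each year
Survival = product of (1 - q_k)
= 0.957 * 0.975 * 0.962 * 0.995 * 0.974
= 0.8699


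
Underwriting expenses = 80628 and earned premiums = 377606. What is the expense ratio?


Expense ratio = expenses / premiums
= 80628 / 377606
= 0.2135


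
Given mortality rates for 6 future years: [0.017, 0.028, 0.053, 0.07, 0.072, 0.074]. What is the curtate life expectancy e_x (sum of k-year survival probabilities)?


e_x = sum_{k=1}^{n} k_p_x
k_p_x values:
  1_p_x = 0.983
  2_p_x = 0.955476
  3_p_x = 0.904836
  4_p_x = 0.841497
  5_p_x = 0.780909
  6_p_x = 0.723122
e_x = 5.1888


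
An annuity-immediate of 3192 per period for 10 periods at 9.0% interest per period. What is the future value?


FV = PMT * ((1+i)^n - 1) / i
= 3192 * ((1.09)^10 - 1) / 0.09
= 3192 * (2.367364 - 1) / 0.09
= 48495.8317


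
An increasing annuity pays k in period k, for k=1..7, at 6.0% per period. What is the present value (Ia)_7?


(Ia)_n = sum_{k=1}^{n} k * v^k, v = 1/(1+i)
v = 0.943396
Sum computed term by term:
(Ia)_7 = 21.0321


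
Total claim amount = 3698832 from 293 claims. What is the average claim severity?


severity = total / number
= 3698832 / 293
= 12624.0


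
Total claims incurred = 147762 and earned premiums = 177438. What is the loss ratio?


Loss ratio = claims / premiums
= 147762 / 177438
= 0.8328


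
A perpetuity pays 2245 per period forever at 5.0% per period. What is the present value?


PV = PMT / i
= 2245 / 0.05
= 44900.0


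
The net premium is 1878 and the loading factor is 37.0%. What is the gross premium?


Gross = net * (1 + loading)
= 1878 * (1 + 0.37)
= 1878 * 1.37
= 2572.86


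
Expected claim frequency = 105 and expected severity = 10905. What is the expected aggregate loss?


E[S] = E[N] * E[X]
= 105 * 10905
= 1.1450e+06


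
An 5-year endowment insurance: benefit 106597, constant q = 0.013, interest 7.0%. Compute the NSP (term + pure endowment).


Term component = 5545.8579
Pure endowment = 5_p_x * v^5 * benefit = 0.936668 * 0.712986 * 106597 = 71188.8303
NSP = 76734.6882


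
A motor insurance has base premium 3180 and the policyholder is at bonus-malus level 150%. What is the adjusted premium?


adjusted = base * BM_level / 100
= 3180 * 150 / 100
= 3180 * 1.5
= 4770.0


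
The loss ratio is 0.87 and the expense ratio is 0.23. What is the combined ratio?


Combined ratio = loss ratio + expense ratio
= 0.87 + 0.23
= 1.1


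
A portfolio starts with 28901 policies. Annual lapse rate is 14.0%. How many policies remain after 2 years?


remaining = initial * (1 - lapse)^years
= 28901 * (1 - 0.14)^2
= 28901 * 0.7396
= 21375.1796


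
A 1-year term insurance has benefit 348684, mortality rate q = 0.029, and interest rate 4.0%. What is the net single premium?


NSP = benefit * q * v
v = 1/(1+i) = 0.961538
NSP = 348684 * 0.029 * 0.961538
= 9722.9192


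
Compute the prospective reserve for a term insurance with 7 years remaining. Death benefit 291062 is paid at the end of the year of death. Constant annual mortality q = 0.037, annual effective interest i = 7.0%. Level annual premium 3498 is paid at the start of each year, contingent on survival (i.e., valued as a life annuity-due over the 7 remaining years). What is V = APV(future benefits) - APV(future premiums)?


v = 1/(1+i) = 0.934579
APV(future benefits) per unit = sum_{k=0}^{6} k_p_x * q * v^(k+1) = 0.180402
APV(future benefits) = 291062 * 0.180402 = 52508.1688
Life annuity-due factor ä_{x:7} = sum_{k=0}^{6} k_p_x * v^k = 5.217031
APV(future premiums) = 3498 * 5.217031 = 18249.1744
V = 52508.1688 - 18249.1744
= 34258.9944


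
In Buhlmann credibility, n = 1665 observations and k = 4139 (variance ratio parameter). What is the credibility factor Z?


Z = n / (n + k)
= 1665 / (1665 + 4139)
= 1665 / 5804
= 0.2869


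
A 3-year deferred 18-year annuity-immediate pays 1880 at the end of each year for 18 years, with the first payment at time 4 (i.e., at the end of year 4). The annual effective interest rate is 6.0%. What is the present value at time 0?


PV at time 3 of the 18-year annuity-immediate:
a_n = 1880 * (1-(1+0.06)^(-18))/0.06 = 20355.8945
Discount back 3 years to time 0:
PV = 20355.8945 * (1+0.06)^(-3)
= 20355.8945 * 0.839619
= 17091.2016


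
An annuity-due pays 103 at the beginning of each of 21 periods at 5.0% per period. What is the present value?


PV_due = PMT * (1-(1+i)^(-n))/i * (1+i)
PV_immediate = 1320.5787
PV_due = 1320.5787 * 1.05
= 1386.6077


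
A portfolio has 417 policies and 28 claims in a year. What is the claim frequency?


frequency = claims / policies
= 28 / 417
= 0.0671


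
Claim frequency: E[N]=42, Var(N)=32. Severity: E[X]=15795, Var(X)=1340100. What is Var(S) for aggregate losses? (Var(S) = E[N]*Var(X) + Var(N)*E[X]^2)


Var(S) = E[N]*Var(X) + Var(N)*E[X]^2
= 42*1340100 + 32*15795^2
= 56284200 + 7983424800
= 8.0397e+09


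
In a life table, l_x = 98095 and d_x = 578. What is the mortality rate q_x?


q_x = d_x / l_x
= 578 / 98095
= 0.0059


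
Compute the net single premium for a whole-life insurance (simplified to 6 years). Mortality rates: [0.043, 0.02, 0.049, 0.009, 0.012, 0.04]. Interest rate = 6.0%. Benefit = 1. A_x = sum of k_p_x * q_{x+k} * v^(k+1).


v = 0.943396
Year 0: k_p_x=1.0, q=0.043, term=0.040566
Year 1: k_p_x=0.957, q=0.02, term=0.017035
Year 2: k_p_x=0.93786, q=0.049, term=0.038585
Year 3: k_p_x=0.891905, q=0.009, term=0.006358
Year 4: k_p_x=0.883878, q=0.012, term=0.007926
Year 5: k_p_x=0.873271, q=0.04, term=0.024625
A_x = 0.1351


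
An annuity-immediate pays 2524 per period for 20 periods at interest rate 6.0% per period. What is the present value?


PV = PMT * (1 - (1+i)^(-n)) / i
= 2524 * (1 - (1+0.06)^(-20)) / 0.06
= 2524 * (1 - 0.311805) / 0.06
= 2524 * 11.469921
= 28950.0812


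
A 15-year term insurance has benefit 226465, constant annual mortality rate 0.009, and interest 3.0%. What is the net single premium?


NSP = benefit * sum_{k=0}^{n-1} k_p_x * q * v^(k+1)
With constant q=0.009, v=0.970874
Sum = 0.101432
NSP = 226465 * 0.101432
= 22970.7445


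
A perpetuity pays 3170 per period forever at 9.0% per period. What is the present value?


PV = PMT / i
= 3170 / 0.09
= 35222.2222


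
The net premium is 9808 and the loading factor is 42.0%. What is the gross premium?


Gross = net * (1 + loading)
= 9808 * (1 + 0.42)
= 9808 * 1.42
= 13927.36


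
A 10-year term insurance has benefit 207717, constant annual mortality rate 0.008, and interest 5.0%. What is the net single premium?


NSP = benefit * sum_{k=0}^{n-1} k_p_x * q * v^(k+1)
With constant q=0.008, v=0.952381
Sum = 0.059789
NSP = 207717 * 0.059789
= 12419.154


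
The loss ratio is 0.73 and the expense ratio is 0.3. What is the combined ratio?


Combined ratio = loss ratio + expense ratio
= 0.73 + 0.3
= 1.03


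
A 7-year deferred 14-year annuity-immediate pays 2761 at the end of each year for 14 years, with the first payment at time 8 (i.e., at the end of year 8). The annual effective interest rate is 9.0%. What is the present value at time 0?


PV at time 7 of the 14-year annuity-immediate:
a_n = 2761 * (1-(1+0.09)^(-14))/0.09 = 21497.5612
Discount back 7 years to time 0:
PV = 21497.5612 * (1+0.09)^(-7)
= 21497.5612 * 0.547034
= 11759.9022


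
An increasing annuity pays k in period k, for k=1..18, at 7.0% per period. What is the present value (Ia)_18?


(Ia)_n = sum_{k=1}^{n} k * v^k, v = 1/(1+i)
v = 0.934579
Sum computed term by term:
(Ia)_18 = 77.681


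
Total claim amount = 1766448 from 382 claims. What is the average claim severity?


severity = total / number
= 1766448 / 382
= 4624.2094


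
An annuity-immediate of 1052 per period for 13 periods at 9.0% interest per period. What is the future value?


FV = PMT * ((1+i)^n - 1) / i
= 1052 * ((1.09)^13 - 1) / 0.09
= 1052 * (3.065805 - 1) / 0.09
= 24146.9606


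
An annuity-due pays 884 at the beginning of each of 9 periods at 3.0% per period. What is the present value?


PV_due = PMT * (1-(1+i)^(-n))/i * (1+i)
PV_immediate = 6882.9203
PV_due = 6882.9203 * 1.03
= 7089.4079


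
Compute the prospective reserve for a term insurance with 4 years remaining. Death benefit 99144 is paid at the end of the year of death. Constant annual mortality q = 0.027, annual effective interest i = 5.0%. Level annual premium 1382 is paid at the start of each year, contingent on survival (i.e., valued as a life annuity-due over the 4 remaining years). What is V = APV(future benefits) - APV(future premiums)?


v = 1/(1+i) = 0.952381
APV(future benefits) per unit = sum_{k=0}^{3} k_p_x * q * v^(k+1) = 0.092086
APV(future benefits) = 99144 * 0.092086 = 9129.7604
Life annuity-due factor ä_{x:4} = sum_{k=0}^{3} k_p_x * v^k = 3.581117
APV(future premiums) = 1382 * 3.581117 = 4949.1033
V = 9129.7604 - 4949.1033
= 4180.6571


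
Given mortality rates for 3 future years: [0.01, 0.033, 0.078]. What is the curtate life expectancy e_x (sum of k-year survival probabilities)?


e_x = sum_{k=1}^{n} k_p_x
k_p_x values:
  1_p_x = 0.99
  2_p_x = 0.95733
  3_p_x = 0.882658
e_x = 2.83


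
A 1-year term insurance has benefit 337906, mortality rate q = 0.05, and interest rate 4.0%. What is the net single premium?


NSP = benefit * q * v
v = 1/(1+i) = 0.961538
NSP = 337906 * 0.05 * 0.961538
= 16245.4808


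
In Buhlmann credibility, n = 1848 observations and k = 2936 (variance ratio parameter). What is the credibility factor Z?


Z = n / (n + k)
= 1848 / (1848 + 2936)
= 1848 / 4784
= 0.3863


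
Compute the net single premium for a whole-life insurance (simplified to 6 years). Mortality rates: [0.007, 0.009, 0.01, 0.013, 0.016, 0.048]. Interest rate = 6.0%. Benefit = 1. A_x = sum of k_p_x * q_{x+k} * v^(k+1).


v = 0.943396
Year 0: k_p_x=1.0, q=0.007, term=0.006604
Year 1: k_p_x=0.993, q=0.009, term=0.007954
Year 2: k_p_x=0.984063, q=0.01, term=0.008262
Year 3: k_p_x=0.974222, q=0.013, term=0.010032
Year 4: k_p_x=0.961557, q=0.016, term=0.011497
Year 5: k_p_x=0.946173, q=0.048, term=0.032017
A_x = 0.0764


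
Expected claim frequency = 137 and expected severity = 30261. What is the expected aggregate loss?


E[S] = E[N] * E[X]
= 137 * 30261
= 4.1458e+06


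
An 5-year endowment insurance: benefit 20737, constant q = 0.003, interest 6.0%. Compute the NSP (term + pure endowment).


Term component = 260.5788
Pure endowment = 5_p_x * v^5 * benefit = 0.98509 * 0.747258 * 20737 = 15264.8448
NSP = 15525.4236


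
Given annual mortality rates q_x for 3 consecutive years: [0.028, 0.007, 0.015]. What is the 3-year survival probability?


p_k = 1 - q_k for each year
Survival = product of (1 - q_k)
= 0.972 * 0.993 * 0.985
= 0.9507


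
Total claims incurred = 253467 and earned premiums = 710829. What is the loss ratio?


Loss ratio = claims / premiums
= 253467 / 710829
= 0.3566


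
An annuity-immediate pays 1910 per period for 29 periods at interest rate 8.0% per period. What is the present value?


PV = PMT * (1 - (1+i)^(-n)) / i
= 1910 * (1 - (1+0.08)^(-29)) / 0.08
= 1910 * (1 - 0.107328) / 0.08
= 1910 * 11.158406
= 21312.5555


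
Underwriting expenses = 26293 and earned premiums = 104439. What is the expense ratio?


Expense ratio = expenses / premiums
= 26293 / 104439
= 0.2518


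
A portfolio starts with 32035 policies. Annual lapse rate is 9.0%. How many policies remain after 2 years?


remaining = initial * (1 - lapse)^years
= 32035 * (1 - 0.09)^2
= 32035 * 0.8281
= 26528.1835


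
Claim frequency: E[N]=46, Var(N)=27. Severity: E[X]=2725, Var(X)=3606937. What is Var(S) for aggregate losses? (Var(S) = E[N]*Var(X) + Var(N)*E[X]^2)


Var(S) = E[N]*Var(X) + Var(N)*E[X]^2
= 46*3606937 + 27*2725^2
= 165919102 + 200491875
= 3.6641e+08


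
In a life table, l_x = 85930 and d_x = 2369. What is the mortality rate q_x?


q_x = d_x / l_x
= 2369 / 85930
= 0.0276


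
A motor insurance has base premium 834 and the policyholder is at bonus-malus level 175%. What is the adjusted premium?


adjusted = base * BM_level / 100
= 834 * 175 / 100
= 834 * 1.75
= 1459.5


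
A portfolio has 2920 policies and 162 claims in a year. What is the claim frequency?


frequency = claims / policies
= 162 / 2920
= 0.0555


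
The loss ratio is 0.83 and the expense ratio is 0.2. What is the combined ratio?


Combined ratio = loss ratio + expense ratio
= 0.83 + 0.2
= 1.03


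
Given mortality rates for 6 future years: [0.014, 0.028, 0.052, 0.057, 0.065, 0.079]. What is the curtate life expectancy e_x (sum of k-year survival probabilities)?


e_x = sum_{k=1}^{n} k_p_x
k_p_x values:
  1_p_x = 0.986
  2_p_x = 0.958392
  3_p_x = 0.908556
  4_p_x = 0.856768
  5_p_x = 0.801078
  6_p_x = 0.737793
e_x = 5.2486


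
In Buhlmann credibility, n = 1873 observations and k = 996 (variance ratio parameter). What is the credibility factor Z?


Z = n / (n + k)
= 1873 / (1873 + 996)
= 1873 / 2869
= 0.6528


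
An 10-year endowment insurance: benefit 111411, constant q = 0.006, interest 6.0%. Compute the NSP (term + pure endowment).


Term component = 4803.0156
Pure endowment = 10_p_x * v^10 * benefit = 0.941594 * 0.558395 * 111411 = 58577.8279
NSP = 63380.8435


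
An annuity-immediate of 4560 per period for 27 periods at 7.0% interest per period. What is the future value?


FV = PMT * ((1+i)^n - 1) / i
= 4560 * ((1.07)^27 - 1) / 0.07
= 4560 * (6.213868 - 1) / 0.07
= 339646.2342


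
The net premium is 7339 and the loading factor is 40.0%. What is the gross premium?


Gross = net * (1 + loading)
= 7339 * (1 + 0.4)
= 7339 * 1.4
= 10274.6


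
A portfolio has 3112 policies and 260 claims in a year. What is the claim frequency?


frequency = claims / policies
= 260 / 3112
= 0.0835


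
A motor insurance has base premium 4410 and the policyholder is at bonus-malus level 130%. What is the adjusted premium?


adjusted = base * BM_level / 100
= 4410 * 130 / 100
= 4410 * 1.3
= 5733.0


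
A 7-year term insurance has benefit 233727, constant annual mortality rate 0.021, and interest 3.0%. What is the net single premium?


NSP = benefit * sum_{k=0}^{n-1} k_p_x * q * v^(k+1)
With constant q=0.021, v=0.970874
Sum = 0.123184
NSP = 233727 * 0.123184
= 28791.4117


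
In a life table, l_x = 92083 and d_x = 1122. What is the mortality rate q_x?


q_x = d_x / l_x
= 1122 / 92083
= 0.0122


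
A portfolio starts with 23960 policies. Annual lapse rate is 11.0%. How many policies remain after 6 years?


remaining = initial * (1 - lapse)^years
= 23960 * (1 - 0.11)^6
= 23960 * 0.496981
= 11907.6717


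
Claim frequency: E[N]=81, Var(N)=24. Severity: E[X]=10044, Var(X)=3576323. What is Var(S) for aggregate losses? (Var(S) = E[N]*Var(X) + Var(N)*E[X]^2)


Var(S) = E[N]*Var(X) + Var(N)*E[X]^2
= 81*3576323 + 24*10044^2
= 289682163 + 2421166464
= 2.7108e+09


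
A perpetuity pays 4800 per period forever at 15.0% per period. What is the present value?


PV = PMT / i
= 4800 / 0.15
= 32000.0
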